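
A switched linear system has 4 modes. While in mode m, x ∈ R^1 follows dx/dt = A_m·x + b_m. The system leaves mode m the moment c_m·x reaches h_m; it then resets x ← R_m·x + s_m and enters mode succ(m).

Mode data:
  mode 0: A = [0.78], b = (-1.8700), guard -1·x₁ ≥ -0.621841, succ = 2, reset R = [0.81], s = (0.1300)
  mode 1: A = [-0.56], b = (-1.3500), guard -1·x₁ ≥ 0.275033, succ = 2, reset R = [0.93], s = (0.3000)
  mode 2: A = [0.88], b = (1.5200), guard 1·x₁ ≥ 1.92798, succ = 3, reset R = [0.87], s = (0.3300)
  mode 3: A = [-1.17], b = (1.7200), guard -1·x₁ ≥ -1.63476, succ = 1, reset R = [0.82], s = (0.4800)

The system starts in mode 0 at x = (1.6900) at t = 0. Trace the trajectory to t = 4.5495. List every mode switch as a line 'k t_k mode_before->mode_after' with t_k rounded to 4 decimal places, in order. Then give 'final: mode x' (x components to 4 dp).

Mode 0: guard c·x = -0.6218 hit at Δt = 1.1798 (t = 1.1798), x⁻ = (0.6218) → reset → x⁺ = (0.6337), jump to mode 2
Mode 2: guard c·x = 1.9280 hit at Δt = 0.4967 (t = 1.6765), x⁻ = (1.9280) → reset → x⁺ = (2.0073), jump to mode 3
Mode 3: guard c·x = -1.6348 hit at Δt = 1.0107 (t = 2.6872), x⁻ = (1.6348) → reset → x⁺ = (1.8205), jump to mode 1
Mode 1: guard c·x = 0.2750 hit at Δt = 1.2209 (t = 3.9081), x⁻ = (-0.2750) → reset → x⁺ = (0.0442), jump to mode 2
Mode 2: flow for 0.6414 to horizon, guard not reached → x = (1.3878)

1 1.1798 0->2
2 1.6765 2->3
3 2.6872 3->1
4 3.9081 1->2
final: 2 1.3878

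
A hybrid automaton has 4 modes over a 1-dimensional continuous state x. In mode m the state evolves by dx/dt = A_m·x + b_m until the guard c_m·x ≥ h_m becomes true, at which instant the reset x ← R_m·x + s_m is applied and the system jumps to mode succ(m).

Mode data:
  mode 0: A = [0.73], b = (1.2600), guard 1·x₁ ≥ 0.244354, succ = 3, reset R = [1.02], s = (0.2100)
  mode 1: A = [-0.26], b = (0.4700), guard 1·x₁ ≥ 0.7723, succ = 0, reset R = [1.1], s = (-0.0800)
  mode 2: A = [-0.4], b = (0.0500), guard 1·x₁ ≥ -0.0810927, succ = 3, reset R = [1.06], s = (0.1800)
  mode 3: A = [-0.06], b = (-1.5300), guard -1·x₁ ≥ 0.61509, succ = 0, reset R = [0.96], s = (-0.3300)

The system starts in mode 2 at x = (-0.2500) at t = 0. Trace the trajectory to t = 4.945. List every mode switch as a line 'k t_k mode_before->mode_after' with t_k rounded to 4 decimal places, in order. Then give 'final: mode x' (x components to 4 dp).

Mode 2: guard c·x = -0.0811 hit at Δt = 1.4965 (t = 1.4965), x⁻ = (-0.0811) → reset → x⁺ = (0.0940), jump to mode 3
Mode 3: guard c·x = 0.6151 hit at Δt = 0.4683 (t = 1.9648), x⁻ = (-0.6151) → reset → x⁺ = (-0.9205), jump to mode 0
Mode 0: guard c·x = 0.2444 hit at Δt = 1.2253 (t = 3.1901), x⁻ = (0.2444) → reset → x⁺ = (0.4592), jump to mode 3
Mode 3: guard c·x = 0.6151 hit at Δt = 0.7044 (t = 3.8945), x⁻ = (-0.6151) → reset → x⁺ = (-0.9205), jump to mode 0
Mode 0: flow for 1.0505 to horizon, guard not reached → x = (0.0083)

1 1.4965 2->3
2 1.9648 3->0
3 3.1901 0->3
4 3.8945 3->0
final: 0 0.0083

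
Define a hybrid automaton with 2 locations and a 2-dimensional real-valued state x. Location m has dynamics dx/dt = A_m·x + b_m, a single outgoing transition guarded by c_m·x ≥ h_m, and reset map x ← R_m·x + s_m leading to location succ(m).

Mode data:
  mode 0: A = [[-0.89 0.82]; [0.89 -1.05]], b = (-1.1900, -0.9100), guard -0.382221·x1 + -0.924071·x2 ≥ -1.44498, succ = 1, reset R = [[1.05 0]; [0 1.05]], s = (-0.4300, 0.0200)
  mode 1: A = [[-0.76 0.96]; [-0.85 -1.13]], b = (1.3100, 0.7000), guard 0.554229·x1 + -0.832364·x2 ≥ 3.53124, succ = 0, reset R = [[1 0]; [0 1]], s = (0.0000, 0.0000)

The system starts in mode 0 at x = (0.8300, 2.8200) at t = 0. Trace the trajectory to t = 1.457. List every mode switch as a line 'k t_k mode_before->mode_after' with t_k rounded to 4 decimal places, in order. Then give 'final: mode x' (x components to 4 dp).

1 0.6682 0->1
final: 1 1.4138 0.4751

Mode 0: guard c·x = -1.4450 hit at Δt = 0.6682 (t = 0.6682), x⁻ = (0.6459, 1.2965) → reset → x⁺ = (0.2482, 1.3814), jump to mode 1
Mode 1: flow for 0.7888 to horizon, guard not reached → x = (1.4138, 0.4751)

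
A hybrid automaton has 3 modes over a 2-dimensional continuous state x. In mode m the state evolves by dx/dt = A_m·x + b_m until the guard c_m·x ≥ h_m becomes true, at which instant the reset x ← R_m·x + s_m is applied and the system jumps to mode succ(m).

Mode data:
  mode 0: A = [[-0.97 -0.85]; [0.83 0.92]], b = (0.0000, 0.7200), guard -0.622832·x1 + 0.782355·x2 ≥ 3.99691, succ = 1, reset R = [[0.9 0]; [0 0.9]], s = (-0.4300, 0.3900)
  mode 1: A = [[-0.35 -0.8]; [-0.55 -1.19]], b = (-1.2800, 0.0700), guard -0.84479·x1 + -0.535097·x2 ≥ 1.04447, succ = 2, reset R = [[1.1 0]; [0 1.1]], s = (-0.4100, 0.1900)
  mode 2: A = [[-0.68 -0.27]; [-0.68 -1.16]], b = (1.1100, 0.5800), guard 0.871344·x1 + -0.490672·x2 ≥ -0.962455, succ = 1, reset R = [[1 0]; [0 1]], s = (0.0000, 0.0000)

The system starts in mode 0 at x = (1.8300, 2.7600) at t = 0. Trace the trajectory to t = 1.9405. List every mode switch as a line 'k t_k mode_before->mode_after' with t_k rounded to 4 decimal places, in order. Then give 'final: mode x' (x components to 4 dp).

Mode 0: guard c·x = 3.9969 hit at Δt = 0.4561 (t = 0.4561), x⁻ = (-0.0684, 5.0544) → reset → x⁺ = (-0.4916, 4.9389), jump to mode 1
Mode 1: guard c·x = 1.0445 hit at Δt = 0.7030 (t = 1.1591), x⁻ = (-2.9510, 2.7070) → reset → x⁺ = (-3.6561, 3.1676), jump to mode 2
Mode 2: flow for 0.7814 to horizon, guard not reached → x = (-1.9380, 2.4885)

1 0.4561 0->1
2 1.1591 1->2
final: 2 -1.9380 2.4885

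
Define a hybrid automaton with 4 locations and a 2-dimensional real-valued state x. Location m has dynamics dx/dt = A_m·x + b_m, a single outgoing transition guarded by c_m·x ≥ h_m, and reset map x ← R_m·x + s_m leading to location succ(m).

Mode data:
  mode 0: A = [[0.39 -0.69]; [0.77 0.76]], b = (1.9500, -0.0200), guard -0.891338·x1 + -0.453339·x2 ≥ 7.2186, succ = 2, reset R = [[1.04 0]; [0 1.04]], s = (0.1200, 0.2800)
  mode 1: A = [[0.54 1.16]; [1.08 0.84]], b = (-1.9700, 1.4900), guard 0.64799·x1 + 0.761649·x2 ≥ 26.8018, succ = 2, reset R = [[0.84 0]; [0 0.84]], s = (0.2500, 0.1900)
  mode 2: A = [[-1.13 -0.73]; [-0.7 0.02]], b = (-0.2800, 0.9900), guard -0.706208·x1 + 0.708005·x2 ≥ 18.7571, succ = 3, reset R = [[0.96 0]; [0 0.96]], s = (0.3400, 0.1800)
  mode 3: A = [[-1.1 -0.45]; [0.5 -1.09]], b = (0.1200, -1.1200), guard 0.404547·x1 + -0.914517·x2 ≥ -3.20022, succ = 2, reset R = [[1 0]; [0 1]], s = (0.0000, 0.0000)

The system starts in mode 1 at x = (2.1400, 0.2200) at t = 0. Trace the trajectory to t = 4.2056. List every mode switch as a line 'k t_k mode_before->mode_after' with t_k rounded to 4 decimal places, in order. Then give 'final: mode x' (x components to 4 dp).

1 1.5922 1->2
2 3.1775 2->3
final: 3 -4.3637 3.7112

Mode 1: guard c·x = 26.8018 hit at Δt = 1.5922 (t = 1.5922), x⁻ = (16.4094, 21.2285) → reset → x⁺ = (14.0339, 18.0219), jump to mode 2
Mode 2: guard c·x = 18.7571 hit at Δt = 1.5853 (t = 3.1775), x⁻ = (-7.1374, 19.3736) → reset → x⁺ = (-6.5119, 18.7787), jump to mode 3
Mode 3: flow for 1.0281 to horizon, guard not reached → x = (-4.3637, 3.7112)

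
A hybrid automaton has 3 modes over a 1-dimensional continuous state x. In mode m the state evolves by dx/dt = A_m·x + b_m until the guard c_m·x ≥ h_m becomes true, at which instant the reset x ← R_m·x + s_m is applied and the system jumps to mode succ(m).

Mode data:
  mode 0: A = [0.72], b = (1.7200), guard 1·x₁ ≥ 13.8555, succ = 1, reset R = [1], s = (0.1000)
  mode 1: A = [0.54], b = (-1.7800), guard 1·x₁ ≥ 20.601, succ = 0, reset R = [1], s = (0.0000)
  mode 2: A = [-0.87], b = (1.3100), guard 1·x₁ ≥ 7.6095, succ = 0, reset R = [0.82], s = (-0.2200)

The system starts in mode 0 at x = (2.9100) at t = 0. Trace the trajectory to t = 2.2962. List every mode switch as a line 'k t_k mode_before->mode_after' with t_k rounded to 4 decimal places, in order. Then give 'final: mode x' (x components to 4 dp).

1 1.5559 0->1
final: 1 19.1941

Mode 0: guard c·x = 13.8555 hit at Δt = 1.5559 (t = 1.5559), x⁻ = (13.8555) → reset → x⁺ = (13.9555), jump to mode 1
Mode 1: flow for 0.7403 to horizon, guard not reached → x = (19.1941)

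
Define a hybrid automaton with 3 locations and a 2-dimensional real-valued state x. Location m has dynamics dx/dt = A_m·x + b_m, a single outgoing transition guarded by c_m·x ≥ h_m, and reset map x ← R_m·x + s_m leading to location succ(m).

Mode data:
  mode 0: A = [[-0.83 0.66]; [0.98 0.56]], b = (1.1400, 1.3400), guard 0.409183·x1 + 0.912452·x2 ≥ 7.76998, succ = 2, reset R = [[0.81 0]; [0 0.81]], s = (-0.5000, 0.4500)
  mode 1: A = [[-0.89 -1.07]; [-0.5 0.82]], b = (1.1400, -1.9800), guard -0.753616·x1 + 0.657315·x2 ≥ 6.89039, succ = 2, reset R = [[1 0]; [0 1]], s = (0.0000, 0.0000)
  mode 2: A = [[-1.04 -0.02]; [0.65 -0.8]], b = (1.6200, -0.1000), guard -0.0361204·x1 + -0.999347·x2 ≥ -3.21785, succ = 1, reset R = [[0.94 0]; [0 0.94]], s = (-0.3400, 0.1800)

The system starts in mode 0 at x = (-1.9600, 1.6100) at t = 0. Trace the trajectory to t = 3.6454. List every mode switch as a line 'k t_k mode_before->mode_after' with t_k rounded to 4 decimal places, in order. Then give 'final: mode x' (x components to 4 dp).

1 1.5301 0->2
2 2.7263 2->1
final: 1 -1.1230 3.9509

Mode 0: guard c·x = 7.7700 hit at Δt = 1.5301 (t = 1.5301), x⁻ = (2.7676, 7.2744) → reset → x⁺ = (1.7417, 6.3423), jump to mode 2
Mode 2: guard c·x = -3.2178 hit at Δt = 1.1962 (t = 2.7263), x⁻ = (1.5532, 3.1638) → reset → x⁺ = (1.1200, 3.1540), jump to mode 1
Mode 1: flow for 0.9191 to horizon, guard not reached → x = (-1.1230, 3.9509)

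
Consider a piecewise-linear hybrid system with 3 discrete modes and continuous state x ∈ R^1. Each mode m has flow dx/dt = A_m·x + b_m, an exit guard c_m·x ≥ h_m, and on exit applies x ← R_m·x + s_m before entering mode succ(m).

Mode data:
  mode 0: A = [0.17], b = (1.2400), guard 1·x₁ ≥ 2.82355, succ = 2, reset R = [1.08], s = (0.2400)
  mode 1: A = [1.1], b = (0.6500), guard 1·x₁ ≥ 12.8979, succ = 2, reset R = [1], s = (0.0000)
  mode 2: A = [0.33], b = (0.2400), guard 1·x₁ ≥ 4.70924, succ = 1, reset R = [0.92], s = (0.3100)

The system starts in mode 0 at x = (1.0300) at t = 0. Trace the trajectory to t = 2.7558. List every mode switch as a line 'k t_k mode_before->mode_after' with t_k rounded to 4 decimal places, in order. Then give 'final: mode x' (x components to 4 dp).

1 1.1478 0->2
2 2.0650 2->1
final: 1 10.5982

Mode 0: guard c·x = 2.8236 hit at Δt = 1.1478 (t = 1.1478), x⁻ = (2.8235) → reset → x⁺ = (3.2894), jump to mode 2
Mode 2: guard c·x = 4.7092 hit at Δt = 0.9172 (t = 2.0650), x⁻ = (4.7092) → reset → x⁺ = (4.6425), jump to mode 1
Mode 1: flow for 0.6908 to horizon, guard not reached → x = (10.5982)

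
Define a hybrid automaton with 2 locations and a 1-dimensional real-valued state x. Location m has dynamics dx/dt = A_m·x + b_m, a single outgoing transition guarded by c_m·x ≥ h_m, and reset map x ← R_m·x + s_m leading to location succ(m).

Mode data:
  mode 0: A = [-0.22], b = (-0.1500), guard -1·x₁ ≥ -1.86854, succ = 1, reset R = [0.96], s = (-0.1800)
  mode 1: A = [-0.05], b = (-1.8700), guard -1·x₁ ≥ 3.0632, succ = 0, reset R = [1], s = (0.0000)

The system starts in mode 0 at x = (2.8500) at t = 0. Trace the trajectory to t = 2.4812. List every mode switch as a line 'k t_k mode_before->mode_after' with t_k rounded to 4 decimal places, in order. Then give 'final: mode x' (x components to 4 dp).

Mode 0: guard c·x = -1.8685 hit at Δt = 1.4799 (t = 1.4799), x⁻ = (1.8685) → reset → x⁺ = (1.6138), jump to mode 1
Mode 1: flow for 1.0013 to horizon, guard not reached → x = (-0.2913)

1 1.4799 0->1
final: 1 -0.2913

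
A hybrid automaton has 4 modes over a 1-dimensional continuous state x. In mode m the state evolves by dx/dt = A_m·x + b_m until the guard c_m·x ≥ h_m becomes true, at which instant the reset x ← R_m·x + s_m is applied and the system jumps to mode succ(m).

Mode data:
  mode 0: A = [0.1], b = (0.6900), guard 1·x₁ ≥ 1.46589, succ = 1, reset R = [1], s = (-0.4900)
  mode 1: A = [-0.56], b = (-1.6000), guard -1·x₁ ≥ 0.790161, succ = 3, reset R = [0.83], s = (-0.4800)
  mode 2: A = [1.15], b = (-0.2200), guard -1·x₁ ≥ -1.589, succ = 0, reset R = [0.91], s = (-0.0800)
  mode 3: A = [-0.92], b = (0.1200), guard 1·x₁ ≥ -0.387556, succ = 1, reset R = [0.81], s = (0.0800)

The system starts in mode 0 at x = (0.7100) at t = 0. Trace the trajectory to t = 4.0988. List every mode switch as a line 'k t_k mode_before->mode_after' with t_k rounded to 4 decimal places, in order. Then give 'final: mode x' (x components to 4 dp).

Mode 0: guard c·x = 1.4659 hit at Δt = 0.9470 (t = 0.9470), x⁻ = (1.4659) → reset → x⁺ = (0.9759), jump to mode 1
Mode 1: guard c·x = 0.7902 hit at Δt = 1.1028 (t = 2.0498), x⁻ = (-0.7902) → reset → x⁺ = (-1.1358), jump to mode 3
Mode 3: guard c·x = -0.3876 hit at Δt = 0.9716 (t = 3.0214), x⁻ = (-0.3876) → reset → x⁺ = (-0.2339), jump to mode 1
Mode 1: guard c·x = 0.7902 hit at Δt = 0.4256 (t = 3.4470), x⁻ = (-0.7902) → reset → x⁺ = (-1.1358), jump to mode 3
Mode 3: flow for 0.6518 to horizon, guard not reached → x = (-0.5647)

1 0.9470 0->1
2 2.0498 1->3
3 3.0214 3->1
4 3.4470 1->3
final: 3 -0.5647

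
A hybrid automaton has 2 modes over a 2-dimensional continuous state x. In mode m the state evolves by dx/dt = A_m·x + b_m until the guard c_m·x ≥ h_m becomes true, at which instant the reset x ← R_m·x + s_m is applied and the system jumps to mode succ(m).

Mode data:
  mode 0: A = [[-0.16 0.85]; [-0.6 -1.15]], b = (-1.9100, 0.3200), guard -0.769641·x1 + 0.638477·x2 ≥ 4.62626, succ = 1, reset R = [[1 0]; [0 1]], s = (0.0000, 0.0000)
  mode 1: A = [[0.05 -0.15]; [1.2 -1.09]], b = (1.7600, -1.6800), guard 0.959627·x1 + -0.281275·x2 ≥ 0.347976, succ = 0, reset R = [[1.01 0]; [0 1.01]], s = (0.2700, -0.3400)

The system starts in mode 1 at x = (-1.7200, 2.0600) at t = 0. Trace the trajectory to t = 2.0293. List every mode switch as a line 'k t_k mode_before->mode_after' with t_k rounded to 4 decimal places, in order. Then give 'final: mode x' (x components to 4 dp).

1 1.0627 1->0
final: 0 -1.8045 0.1298

Mode 1: guard c·x = 0.3480 hit at Δt = 1.0627 (t = 1.0627), x⁻ = (0.0900, -0.9302) → reset → x⁺ = (0.3609, -1.2795), jump to mode 0
Mode 0: flow for 0.9666 to horizon, guard not reached → x = (-1.8045, 0.1298)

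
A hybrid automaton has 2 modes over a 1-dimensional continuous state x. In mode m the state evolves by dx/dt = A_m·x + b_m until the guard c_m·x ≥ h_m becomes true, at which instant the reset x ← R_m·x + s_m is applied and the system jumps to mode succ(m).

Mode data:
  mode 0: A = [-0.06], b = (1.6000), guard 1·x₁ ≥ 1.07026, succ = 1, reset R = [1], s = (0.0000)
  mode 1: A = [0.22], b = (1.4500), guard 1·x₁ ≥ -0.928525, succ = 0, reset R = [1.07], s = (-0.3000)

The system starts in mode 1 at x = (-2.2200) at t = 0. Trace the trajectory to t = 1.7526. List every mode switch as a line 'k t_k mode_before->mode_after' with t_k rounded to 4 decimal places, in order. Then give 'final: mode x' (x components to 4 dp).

1 1.1767 1->0
final: 0 -0.3439

Mode 1: guard c·x = -0.9285 hit at Δt = 1.1767 (t = 1.1767), x⁻ = (-0.9285) → reset → x⁺ = (-1.2935), jump to mode 0
Mode 0: flow for 0.5759 to horizon, guard not reached → x = (-0.3439)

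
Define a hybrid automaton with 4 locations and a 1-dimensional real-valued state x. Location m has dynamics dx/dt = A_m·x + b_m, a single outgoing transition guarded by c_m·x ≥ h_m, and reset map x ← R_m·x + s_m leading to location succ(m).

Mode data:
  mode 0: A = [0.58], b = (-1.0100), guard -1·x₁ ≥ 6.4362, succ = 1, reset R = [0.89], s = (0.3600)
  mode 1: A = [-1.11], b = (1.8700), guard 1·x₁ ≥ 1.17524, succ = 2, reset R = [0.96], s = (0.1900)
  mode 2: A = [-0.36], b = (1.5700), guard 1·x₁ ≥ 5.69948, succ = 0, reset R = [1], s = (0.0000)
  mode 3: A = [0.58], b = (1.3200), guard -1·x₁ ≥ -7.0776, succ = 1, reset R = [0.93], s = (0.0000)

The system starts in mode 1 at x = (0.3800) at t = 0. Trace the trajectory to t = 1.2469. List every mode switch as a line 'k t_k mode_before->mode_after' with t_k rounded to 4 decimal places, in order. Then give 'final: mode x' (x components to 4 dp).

Mode 1: guard c·x = 1.1752 hit at Δt = 0.8472 (t = 0.8472), x⁻ = (1.1752) → reset → x⁺ = (1.3182), jump to mode 2
Mode 2: flow for 0.3997 to horizon, guard not reached → x = (1.7260)

1 0.8472 1->2
final: 2 1.7260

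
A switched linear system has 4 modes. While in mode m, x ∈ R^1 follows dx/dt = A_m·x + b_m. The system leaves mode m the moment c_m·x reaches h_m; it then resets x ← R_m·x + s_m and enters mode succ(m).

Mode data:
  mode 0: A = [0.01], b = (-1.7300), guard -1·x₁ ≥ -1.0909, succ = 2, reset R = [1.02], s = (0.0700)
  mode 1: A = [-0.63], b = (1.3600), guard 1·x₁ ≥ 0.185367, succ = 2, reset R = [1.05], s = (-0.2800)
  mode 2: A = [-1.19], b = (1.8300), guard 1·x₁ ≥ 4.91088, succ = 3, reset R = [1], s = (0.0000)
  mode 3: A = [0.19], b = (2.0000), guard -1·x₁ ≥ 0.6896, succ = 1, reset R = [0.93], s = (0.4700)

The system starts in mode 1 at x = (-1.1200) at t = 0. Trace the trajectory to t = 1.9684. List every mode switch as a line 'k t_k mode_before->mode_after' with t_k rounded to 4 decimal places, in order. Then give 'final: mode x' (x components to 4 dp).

Mode 1: guard c·x = 0.1854 hit at Δt = 0.8059 (t = 0.8059), x⁻ = (0.1854) → reset → x⁺ = (-0.0854), jump to mode 2
Mode 2: flow for 1.1625 to horizon, guard not reached → x = (1.1308)

1 0.8059 1->2
final: 2 1.1308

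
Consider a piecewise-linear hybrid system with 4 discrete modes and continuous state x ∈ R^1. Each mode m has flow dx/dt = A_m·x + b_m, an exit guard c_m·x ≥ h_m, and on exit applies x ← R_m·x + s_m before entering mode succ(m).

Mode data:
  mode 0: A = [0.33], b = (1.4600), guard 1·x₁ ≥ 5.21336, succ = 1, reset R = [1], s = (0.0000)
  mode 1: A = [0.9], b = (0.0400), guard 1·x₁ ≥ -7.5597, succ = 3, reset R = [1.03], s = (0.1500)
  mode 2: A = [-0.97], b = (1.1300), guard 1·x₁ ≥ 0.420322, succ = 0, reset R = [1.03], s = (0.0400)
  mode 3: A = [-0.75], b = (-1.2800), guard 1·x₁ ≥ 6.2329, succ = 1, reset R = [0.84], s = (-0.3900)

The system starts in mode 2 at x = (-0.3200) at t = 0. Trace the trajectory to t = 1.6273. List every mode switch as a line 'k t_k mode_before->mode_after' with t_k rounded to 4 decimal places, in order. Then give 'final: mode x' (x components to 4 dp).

1 0.7116 2->0
final: 0 2.2007

Mode 2: guard c·x = 0.4203 hit at Δt = 0.7116 (t = 0.7116), x⁻ = (0.4203) → reset → x⁺ = (0.4729), jump to mode 0
Mode 0: flow for 0.9157 to horizon, guard not reached → x = (2.2007)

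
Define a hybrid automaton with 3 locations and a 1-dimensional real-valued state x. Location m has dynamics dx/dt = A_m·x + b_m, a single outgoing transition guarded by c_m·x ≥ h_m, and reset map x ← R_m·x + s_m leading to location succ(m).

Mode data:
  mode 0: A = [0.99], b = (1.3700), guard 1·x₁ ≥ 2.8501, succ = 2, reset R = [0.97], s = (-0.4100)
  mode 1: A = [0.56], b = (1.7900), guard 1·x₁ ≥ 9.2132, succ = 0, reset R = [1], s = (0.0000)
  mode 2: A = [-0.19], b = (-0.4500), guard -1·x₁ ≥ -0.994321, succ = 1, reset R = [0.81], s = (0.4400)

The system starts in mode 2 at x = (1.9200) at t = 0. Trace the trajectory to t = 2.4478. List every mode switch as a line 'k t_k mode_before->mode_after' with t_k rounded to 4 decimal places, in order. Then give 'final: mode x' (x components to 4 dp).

Mode 2: guard c·x = -0.9943 hit at Δt = 1.2798 (t = 1.2798), x⁻ = (0.9943) → reset → x⁺ = (1.2454), jump to mode 1
Mode 1: flow for 1.1680 to horizon, guard not reached → x = (5.3469)

1 1.2798 2->1
final: 1 5.3469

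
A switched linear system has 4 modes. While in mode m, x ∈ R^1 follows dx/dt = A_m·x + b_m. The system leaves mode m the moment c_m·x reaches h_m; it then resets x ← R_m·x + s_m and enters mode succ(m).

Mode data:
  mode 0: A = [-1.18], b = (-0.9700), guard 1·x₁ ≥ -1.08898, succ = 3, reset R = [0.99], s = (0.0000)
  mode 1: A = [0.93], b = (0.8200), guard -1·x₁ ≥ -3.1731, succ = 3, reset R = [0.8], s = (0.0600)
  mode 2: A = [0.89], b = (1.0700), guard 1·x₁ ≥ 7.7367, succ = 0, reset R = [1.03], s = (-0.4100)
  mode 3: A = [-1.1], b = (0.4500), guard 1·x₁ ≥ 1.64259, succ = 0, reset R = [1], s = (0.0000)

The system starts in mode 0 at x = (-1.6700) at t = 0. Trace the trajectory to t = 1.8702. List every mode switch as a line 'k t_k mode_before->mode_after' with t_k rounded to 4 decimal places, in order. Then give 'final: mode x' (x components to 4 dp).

1 0.9795 0->3
final: 3 -0.1492

Mode 0: guard c·x = -1.0890 hit at Δt = 0.9795 (t = 0.9795), x⁻ = (-1.0890) → reset → x⁺ = (-1.0781), jump to mode 3
Mode 3: flow for 0.8907 to horizon, guard not reached → x = (-0.1492)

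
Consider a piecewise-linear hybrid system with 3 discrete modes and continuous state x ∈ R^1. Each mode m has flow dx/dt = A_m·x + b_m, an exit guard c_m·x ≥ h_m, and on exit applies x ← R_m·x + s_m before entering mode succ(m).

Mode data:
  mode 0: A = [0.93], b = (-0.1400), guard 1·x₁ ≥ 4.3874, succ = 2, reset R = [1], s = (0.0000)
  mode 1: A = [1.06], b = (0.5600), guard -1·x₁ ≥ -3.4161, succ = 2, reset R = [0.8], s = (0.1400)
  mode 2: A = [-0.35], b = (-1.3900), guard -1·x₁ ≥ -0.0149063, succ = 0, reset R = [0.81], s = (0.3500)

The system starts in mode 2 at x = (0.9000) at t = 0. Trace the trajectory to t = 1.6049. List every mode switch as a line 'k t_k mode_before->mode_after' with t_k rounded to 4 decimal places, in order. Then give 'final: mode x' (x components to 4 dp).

Mode 2: guard c·x = -0.0149 hit at Δt = 0.5729 (t = 0.5729), x⁻ = (0.0149) → reset → x⁺ = (0.3621), jump to mode 0
Mode 0: flow for 1.0320 to horizon, guard not reached → x = (0.7029)

1 0.5729 2->0
final: 0 0.7029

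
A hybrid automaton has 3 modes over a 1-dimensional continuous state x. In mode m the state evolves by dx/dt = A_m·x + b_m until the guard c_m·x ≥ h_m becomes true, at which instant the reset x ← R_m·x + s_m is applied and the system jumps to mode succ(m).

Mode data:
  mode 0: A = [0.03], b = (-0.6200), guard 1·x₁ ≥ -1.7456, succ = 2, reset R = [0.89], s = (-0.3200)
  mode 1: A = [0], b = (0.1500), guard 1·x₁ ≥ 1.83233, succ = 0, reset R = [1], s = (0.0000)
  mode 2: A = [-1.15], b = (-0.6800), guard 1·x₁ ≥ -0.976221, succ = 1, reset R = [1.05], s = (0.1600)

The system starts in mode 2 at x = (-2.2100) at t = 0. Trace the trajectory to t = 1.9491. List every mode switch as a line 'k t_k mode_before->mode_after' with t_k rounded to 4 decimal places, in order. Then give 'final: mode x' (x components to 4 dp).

1 1.2490 2->1
final: 1 -0.7600

Mode 2: guard c·x = -0.9762 hit at Δt = 1.2490 (t = 1.2490), x⁻ = (-0.9762) → reset → x⁺ = (-0.8650), jump to mode 1
Mode 1: flow for 0.7001 to horizon, guard not reached → x = (-0.7600)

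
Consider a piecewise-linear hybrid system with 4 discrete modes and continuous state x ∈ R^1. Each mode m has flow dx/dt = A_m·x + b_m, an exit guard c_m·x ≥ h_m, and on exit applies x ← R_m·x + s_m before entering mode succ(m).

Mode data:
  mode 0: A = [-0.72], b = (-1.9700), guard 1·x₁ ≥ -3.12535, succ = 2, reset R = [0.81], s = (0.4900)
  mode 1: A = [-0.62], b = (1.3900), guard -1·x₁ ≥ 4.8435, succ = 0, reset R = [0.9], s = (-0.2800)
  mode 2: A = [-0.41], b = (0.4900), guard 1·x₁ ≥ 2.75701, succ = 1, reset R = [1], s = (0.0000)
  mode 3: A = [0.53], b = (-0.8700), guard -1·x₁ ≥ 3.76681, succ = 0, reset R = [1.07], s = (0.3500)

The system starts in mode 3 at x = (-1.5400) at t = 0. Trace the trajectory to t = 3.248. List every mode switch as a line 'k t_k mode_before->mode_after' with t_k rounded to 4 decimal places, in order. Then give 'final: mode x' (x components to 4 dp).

1 1.0011 3->0
2 2.2321 0->2
final: 2 -0.9389

Mode 3: guard c·x = 3.7668 hit at Δt = 1.0011 (t = 1.0011), x⁻ = (-3.7668) → reset → x⁺ = (-3.6805), jump to mode 0
Mode 0: guard c·x = -3.1254 hit at Δt = 1.2310 (t = 2.2321), x⁻ = (-3.1254) → reset → x⁺ = (-2.0415), jump to mode 2
Mode 2: flow for 1.0159 to horizon, guard not reached → x = (-0.9389)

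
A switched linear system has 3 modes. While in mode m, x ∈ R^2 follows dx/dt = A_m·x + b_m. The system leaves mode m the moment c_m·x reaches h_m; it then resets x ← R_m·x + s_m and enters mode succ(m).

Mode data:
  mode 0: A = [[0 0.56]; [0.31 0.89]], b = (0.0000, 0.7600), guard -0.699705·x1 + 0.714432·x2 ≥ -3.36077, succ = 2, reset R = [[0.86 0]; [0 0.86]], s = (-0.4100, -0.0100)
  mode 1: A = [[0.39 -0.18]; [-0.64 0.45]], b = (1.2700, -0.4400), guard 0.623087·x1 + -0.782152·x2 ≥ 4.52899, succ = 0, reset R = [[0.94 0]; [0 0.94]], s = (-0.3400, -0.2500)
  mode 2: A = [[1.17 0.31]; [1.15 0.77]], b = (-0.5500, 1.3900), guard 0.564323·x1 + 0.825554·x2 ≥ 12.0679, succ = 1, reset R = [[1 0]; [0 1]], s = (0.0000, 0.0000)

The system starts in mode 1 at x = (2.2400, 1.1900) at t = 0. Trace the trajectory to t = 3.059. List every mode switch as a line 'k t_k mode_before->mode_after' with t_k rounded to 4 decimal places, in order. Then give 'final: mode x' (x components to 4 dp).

Mode 1: guard c·x = 4.5290 hit at Δt = 1.0836 (t = 1.0836), x⁻ = (5.1033, -1.7250) → reset → x⁺ = (4.4571, -1.8715), jump to mode 0
Mode 0: guard c·x = -3.3608 hit at Δt = 1.0620 (t = 2.1456), x⁻ = (3.5118, -1.2647) → reset → x⁺ = (2.6102, -1.0976), jump to mode 2
Mode 2: flow for 0.9134 to horizon, guard not reached → x = (7.2229, 5.8826)

1 1.0836 1->0
2 2.1456 0->2
final: 2 7.2229 5.8826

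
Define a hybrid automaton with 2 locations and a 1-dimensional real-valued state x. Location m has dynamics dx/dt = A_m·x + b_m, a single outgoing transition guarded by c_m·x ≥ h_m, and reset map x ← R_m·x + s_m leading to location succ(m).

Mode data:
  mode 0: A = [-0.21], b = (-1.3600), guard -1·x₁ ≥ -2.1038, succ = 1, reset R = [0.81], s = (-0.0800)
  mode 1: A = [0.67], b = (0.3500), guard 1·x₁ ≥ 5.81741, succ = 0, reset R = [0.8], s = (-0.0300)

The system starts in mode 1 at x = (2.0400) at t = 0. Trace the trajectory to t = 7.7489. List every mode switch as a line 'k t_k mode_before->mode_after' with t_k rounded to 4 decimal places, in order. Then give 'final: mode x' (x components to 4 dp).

Mode 1: guard c·x = 5.8174 hit at Δt = 1.3521 (t = 1.3521), x⁻ = (5.8174) → reset → x⁺ = (4.6239), jump to mode 0
Mode 0: guard c·x = -2.1038 hit at Δt = 1.2263 (t = 2.5784), x⁻ = (2.1038) → reset → x⁺ = (1.6241), jump to mode 1
Mode 1: guard c·x = 5.8174 hit at Δt = 1.6165 (t = 4.1949), x⁻ = (5.8174) → reset → x⁺ = (4.6239), jump to mode 0
Mode 0: guard c·x = -2.1038 hit at Δt = 1.2263 (t = 5.4212), x⁻ = (2.1038) → reset → x⁺ = (1.6241), jump to mode 1
Mode 1: guard c·x = 5.8174 hit at Δt = 1.6165 (t = 7.0376), x⁻ = (5.8174) → reset → x⁺ = (4.6239), jump to mode 0
Mode 0: flow for 0.7113 to horizon, guard not reached → x = (3.0838)

1 1.3521 1->0
2 2.5784 0->1
3 4.1949 1->0
4 5.4212 0->1
5 7.0376 1->0
final: 0 3.0838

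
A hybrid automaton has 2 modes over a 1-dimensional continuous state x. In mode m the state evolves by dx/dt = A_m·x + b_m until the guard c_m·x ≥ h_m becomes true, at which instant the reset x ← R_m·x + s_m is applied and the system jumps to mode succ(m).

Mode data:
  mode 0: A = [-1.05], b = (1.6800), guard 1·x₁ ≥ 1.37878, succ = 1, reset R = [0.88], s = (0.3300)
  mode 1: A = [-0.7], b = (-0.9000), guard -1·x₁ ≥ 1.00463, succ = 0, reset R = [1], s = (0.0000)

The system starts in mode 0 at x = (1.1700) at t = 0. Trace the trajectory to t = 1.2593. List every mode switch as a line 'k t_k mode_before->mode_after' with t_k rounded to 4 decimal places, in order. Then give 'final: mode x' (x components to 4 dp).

1 0.6330 0->1
final: 1 0.5392

Mode 0: guard c·x = 1.3788 hit at Δt = 0.6330 (t = 0.6330), x⁻ = (1.3788) → reset → x⁺ = (1.5433), jump to mode 1
Mode 1: flow for 0.6263 to horizon, guard not reached → x = (0.5392)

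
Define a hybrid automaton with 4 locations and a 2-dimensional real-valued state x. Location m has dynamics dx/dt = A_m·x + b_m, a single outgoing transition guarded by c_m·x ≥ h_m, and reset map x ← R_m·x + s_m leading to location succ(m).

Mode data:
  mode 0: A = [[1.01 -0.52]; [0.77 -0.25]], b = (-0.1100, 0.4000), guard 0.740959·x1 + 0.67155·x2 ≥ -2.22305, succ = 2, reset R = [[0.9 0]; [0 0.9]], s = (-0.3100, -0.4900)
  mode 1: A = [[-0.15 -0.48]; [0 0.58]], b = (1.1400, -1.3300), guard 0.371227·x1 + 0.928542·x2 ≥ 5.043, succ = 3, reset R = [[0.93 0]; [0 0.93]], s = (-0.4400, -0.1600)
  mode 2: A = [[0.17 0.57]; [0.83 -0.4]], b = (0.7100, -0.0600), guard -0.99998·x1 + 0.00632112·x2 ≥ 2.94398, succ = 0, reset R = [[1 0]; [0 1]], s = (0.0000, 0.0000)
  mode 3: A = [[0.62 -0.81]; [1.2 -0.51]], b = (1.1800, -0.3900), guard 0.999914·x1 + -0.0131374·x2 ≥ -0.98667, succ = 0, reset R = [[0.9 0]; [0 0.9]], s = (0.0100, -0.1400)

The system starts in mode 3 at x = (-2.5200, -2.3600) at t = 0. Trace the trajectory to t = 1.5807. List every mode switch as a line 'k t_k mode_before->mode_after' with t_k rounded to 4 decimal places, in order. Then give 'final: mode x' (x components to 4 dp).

Mode 3: guard c·x = -0.9867 hit at Δt = 0.6388 (t = 0.6388), x⁻ = (-1.0275, -3.1037) → reset → x⁺ = (-0.9148, -2.9333), jump to mode 0
Mode 0: guard c·x = -2.2231 hit at Δt = 0.5522 (t = 1.1910), x⁻ = (-0.5977, -2.6508) → reset → x⁺ = (-0.8480, -2.8757), jump to mode 2
Mode 2: flow for 0.3897 to horizon, guard not reached → x = (-1.2690, -2.8007)

1 0.6388 3->0
2 1.1910 0->2
final: 2 -1.2690 -2.8007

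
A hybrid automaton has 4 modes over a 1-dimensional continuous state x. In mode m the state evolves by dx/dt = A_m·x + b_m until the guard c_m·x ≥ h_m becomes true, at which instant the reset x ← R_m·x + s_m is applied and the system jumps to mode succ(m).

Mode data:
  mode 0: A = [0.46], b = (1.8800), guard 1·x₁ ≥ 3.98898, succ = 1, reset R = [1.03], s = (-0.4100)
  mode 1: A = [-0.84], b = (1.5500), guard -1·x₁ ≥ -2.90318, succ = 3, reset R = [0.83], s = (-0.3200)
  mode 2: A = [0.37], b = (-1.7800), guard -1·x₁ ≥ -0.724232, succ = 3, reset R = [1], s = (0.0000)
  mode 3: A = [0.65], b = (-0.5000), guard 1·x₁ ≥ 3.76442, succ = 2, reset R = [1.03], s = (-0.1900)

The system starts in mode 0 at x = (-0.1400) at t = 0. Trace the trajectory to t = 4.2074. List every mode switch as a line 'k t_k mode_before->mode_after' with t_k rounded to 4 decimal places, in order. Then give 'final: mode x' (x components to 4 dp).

Mode 0: guard c·x = 3.9890 hit at Δt = 1.5564 (t = 1.5564), x⁻ = (3.9890) → reset → x⁺ = (3.6986), jump to mode 1
Mode 1: guard c·x = -2.9032 hit at Δt = 0.6675 (t = 2.2239), x⁻ = (2.9032) → reset → x⁺ = (2.0896), jump to mode 3
Mode 3: guard c·x = 3.7644 hit at Δt = 1.2601 (t = 3.4840), x⁻ = (3.7644) → reset → x⁺ = (3.6874), jump to mode 2
Mode 2: flow for 0.7234 to horizon, guard not reached → x = (3.3426)

1 1.5564 0->1
2 2.2239 1->3
3 3.4840 3->2
final: 2 3.3426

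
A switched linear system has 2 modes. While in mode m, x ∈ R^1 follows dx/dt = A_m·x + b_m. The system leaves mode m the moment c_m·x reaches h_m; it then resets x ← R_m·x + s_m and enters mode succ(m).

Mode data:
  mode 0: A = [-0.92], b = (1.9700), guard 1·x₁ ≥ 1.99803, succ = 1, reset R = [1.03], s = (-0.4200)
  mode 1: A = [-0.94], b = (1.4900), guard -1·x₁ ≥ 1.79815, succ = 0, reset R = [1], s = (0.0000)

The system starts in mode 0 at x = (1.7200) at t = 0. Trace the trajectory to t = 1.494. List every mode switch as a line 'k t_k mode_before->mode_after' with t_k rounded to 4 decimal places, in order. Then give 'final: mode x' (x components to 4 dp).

1 1.1724 0->1
final: 1 1.6242

Mode 0: guard c·x = 1.9980 hit at Δt = 1.1724 (t = 1.1724), x⁻ = (1.9980) → reset → x⁺ = (1.6380), jump to mode 1
Mode 1: flow for 0.3216 to horizon, guard not reached → x = (1.6242)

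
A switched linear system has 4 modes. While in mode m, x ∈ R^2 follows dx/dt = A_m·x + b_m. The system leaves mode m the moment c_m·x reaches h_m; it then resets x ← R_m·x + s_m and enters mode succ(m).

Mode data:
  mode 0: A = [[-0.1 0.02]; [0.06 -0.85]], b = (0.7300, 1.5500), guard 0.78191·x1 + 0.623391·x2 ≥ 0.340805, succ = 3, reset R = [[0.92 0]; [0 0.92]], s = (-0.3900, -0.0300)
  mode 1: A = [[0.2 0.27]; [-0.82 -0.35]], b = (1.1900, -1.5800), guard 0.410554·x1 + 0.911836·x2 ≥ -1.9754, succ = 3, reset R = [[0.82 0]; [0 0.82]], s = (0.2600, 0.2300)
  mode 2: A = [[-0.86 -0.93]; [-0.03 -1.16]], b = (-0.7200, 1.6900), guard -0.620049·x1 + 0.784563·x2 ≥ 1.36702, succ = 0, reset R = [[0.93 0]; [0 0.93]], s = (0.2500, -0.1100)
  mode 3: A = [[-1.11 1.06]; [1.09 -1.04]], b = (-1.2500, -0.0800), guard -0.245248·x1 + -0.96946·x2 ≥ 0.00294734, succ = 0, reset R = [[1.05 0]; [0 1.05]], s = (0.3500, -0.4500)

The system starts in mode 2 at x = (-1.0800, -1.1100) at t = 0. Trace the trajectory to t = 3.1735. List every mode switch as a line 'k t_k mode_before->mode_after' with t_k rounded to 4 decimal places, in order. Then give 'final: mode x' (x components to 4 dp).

Mode 2: guard c·x = 1.3670 hit at Δt = 1.2378 (t = 1.2378), x⁻ = (-1.1105, 0.8648) → reset → x⁺ = (-0.7828, 0.6942), jump to mode 0
Mode 0: guard c·x = 0.3408 hit at Δt = 0.4701 (t = 1.7079), x⁻ = (-0.4035, 1.0527) → reset → x⁺ = (-0.7612, 0.9385), jump to mode 3
Mode 3: guard c·x = 0.0029 hit at Δt = 0.5485 (t = 2.2564), x⁻ = (-0.7171, 0.1784) → reset → x⁺ = (-0.4030, -0.2627), jump to mode 0
Mode 0: guard c·x = 0.3408 hit at Δt = 0.5605 (t = 2.8169), x⁻ = (0.0187, 0.5233) → reset → x⁺ = (-0.3728, 0.4514), jump to mode 3
Mode 3: flow for 0.3566 to horizon, guard not reached → x = (-0.5312, 0.1408)

1 1.2378 2->0
2 1.7079 0->3
3 2.2564 3->0
4 2.8169 0->3
final: 3 -0.5312 0.1408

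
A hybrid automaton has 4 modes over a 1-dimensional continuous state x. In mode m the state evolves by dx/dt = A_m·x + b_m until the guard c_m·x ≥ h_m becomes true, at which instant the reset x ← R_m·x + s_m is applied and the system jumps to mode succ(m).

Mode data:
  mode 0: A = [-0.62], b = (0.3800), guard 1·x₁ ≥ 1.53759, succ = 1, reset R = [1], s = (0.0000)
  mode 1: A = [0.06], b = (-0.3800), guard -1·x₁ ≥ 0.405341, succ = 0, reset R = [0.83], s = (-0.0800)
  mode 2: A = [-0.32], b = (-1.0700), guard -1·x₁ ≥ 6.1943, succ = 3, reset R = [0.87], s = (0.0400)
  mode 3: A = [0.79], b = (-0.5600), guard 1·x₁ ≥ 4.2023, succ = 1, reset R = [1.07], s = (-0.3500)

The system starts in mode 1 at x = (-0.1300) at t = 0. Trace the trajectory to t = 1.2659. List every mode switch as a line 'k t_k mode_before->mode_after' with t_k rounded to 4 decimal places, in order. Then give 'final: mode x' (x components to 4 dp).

Mode 1: guard c·x = 0.4053 hit at Δt = 0.6953 (t = 0.6953), x⁻ = (-0.4053) → reset → x⁺ = (-0.4164), jump to mode 0
Mode 0: flow for 0.5706 to horizon, guard not reached → x = (-0.1097)

1 0.6953 1->0
final: 0 -0.1097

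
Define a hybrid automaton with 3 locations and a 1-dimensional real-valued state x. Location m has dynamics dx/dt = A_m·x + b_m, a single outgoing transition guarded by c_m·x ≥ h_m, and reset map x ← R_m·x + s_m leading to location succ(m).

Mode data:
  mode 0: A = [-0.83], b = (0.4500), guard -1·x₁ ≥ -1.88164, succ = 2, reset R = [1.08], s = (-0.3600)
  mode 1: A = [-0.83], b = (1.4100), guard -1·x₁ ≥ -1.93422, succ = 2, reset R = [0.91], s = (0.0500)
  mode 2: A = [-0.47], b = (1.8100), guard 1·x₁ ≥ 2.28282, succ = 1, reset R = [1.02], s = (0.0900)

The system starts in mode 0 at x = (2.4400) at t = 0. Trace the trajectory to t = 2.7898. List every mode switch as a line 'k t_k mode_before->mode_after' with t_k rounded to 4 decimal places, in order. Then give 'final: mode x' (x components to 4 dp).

1 0.4198 0->2
2 1.1195 2->1
3 2.4658 1->2
final: 2 2.0984

Mode 0: guard c·x = -1.8816 hit at Δt = 0.4198 (t = 0.4198), x⁻ = (1.8816) → reset → x⁺ = (1.6722), jump to mode 2
Mode 2: guard c·x = 2.2828 hit at Δt = 0.6997 (t = 1.1195), x⁻ = (2.2828) → reset → x⁺ = (2.4185), jump to mode 1
Mode 1: guard c·x = -1.9342 hit at Δt = 1.3463 (t = 2.4658), x⁻ = (1.9342) → reset → x⁺ = (1.8101), jump to mode 2
Mode 2: flow for 0.3240 to horizon, guard not reached → x = (2.0984)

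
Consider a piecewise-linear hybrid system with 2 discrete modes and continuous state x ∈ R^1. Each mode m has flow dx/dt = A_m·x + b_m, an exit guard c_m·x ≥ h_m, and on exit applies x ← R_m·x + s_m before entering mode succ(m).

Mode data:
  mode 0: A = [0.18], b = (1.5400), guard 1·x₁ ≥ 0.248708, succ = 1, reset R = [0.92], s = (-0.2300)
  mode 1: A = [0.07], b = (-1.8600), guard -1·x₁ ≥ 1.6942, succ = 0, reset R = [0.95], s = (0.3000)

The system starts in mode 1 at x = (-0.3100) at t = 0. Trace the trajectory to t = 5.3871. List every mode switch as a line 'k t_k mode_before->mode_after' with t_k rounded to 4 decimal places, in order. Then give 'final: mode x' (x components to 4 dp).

Mode 1: guard c·x = 1.6942 hit at Δt = 0.7173 (t = 0.7173), x⁻ = (-1.6942) → reset → x⁺ = (-1.3095), jump to mode 0
Mode 0: guard c·x = 0.2487 hit at Δt = 1.0821 (t = 1.7994), x⁻ = (0.2487) → reset → x⁺ = (-0.0012), jump to mode 1
Mode 1: guard c·x = 1.6942 hit at Δt = 0.8824 (t = 2.6818), x⁻ = (-1.6942) → reset → x⁺ = (-1.3095), jump to mode 0
Mode 0: guard c·x = 0.2487 hit at Δt = 1.0821 (t = 3.7639), x⁻ = (0.2487) → reset → x⁺ = (-0.0012), jump to mode 1
Mode 1: guard c·x = 1.6942 hit at Δt = 0.8824 (t = 4.6462), x⁻ = (-1.6942) → reset → x⁺ = (-1.3095), jump to mode 0
Mode 0: flow for 0.7409 to horizon, guard not reached → x = (-0.2758)

1 0.7173 1->0
2 1.7994 0->1
3 2.6818 1->0
4 3.7639 0->1
5 4.6462 1->0
final: 0 -0.2758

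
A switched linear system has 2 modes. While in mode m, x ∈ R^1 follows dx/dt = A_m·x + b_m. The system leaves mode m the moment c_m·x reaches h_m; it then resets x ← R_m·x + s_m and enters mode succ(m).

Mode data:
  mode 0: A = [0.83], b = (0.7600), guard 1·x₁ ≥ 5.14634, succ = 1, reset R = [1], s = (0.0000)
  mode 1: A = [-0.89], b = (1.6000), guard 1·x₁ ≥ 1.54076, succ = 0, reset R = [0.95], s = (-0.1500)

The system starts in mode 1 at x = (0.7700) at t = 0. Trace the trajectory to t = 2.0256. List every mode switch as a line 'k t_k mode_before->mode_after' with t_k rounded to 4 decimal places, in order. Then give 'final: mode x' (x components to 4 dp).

1 1.5574 1->0
final: 0 2.3725

Mode 1: guard c·x = 1.5408 hit at Δt = 1.5574 (t = 1.5574), x⁻ = (1.5408) → reset → x⁺ = (1.3137), jump to mode 0
Mode 0: flow for 0.4682 to horizon, guard not reached → x = (2.3725)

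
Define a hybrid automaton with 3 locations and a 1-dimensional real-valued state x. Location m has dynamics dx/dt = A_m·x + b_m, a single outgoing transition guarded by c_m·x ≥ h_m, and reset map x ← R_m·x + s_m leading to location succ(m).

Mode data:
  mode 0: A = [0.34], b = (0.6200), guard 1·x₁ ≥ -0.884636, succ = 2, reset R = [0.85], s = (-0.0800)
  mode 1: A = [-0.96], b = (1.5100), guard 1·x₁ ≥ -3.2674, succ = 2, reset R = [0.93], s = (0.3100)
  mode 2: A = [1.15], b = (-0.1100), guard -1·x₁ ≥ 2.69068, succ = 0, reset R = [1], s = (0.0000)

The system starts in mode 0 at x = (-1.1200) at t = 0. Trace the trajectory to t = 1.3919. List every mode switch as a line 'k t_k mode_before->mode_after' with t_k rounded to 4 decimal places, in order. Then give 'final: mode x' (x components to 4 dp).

1 0.8488 0->2
final: 2 -1.6366

Mode 0: guard c·x = -0.8846 hit at Δt = 0.8488 (t = 0.8488), x⁻ = (-0.8846) → reset → x⁺ = (-0.8319), jump to mode 2
Mode 2: flow for 0.5431 to horizon, guard not reached → x = (-1.6366)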